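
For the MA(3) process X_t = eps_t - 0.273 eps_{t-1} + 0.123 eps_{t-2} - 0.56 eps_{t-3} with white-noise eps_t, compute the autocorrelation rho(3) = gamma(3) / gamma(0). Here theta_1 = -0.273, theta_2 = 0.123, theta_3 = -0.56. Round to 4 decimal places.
\rho(3) = -0.3991

For an MA(q) process with theta_0 = 1, the autocovariance is
  gamma(k) = sigma^2 * sum_{i=0..q-k} theta_i * theta_{i+k},
and rho(k) = gamma(k) / gamma(0). Sigma^2 cancels.
  numerator   = (1)*(-0.56) = -0.56.
  denominator = (1)^2 + (-0.273)^2 + (0.123)^2 + (-0.56)^2 = 1.403258.
  rho(3) = -0.56 / 1.403258 = -0.3991.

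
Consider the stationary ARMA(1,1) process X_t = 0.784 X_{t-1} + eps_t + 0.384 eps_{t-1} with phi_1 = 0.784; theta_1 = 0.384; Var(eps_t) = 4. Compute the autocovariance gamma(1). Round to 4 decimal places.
\gamma(1) = 15.7743

Multiply the model equation by X_{t-k} and take expectations. With theta_0 = psi_0 = 1 and psi_j the MA(infinity) weights, this gives
  gamma(k) - sum_i phi_i gamma(k-i) = c_k,
  c_k = sigma^2 * sum_{j=k..q} theta_j psi_{j-k}   (c_k = 0 for k > q),
using gamma(-m) = gamma(m).
psi-weights needed (psi_j = theta_j + sum_i phi_i psi_{j-i}):
  psi_1 = theta_1 + phi_1 = 0.384 + (0.784) = 1.168
Right-hand sides:
  c_0 = sigma^2 (1 + theta_1 psi_1) = 4 * (1 + (0.384)(1.168)) = 4 * 1.448512 = 5.794048
  c_1 = sigma^2 theta_1 = 4 * (0.384) = 1.536
  c_2 = 0
Equations for k = 0 and k = 1 (AR order 1):
  gamma(0) = phi_1 gamma(1) + c_0
  gamma(1) = phi_1 gamma(0) + c_1
Substituting the second into the first: gamma(0) (1 - phi_1^2) = c_0 + phi_1 c_1, so
  gamma(0) = (c_0 + phi_1 c_1) / (1 - phi_1^2) = (5.794048 + (0.784)(1.536)) / (1 - (0.784)^2) = 6.998272 / 0.385344 = 18.161103.
  gamma(1) = phi_1 gamma(0) + c_1 = (0.784)(18.161103) + (1.536) = 15.774305.
Therefore gamma(1) = 15.7743 (to 4 decimal places).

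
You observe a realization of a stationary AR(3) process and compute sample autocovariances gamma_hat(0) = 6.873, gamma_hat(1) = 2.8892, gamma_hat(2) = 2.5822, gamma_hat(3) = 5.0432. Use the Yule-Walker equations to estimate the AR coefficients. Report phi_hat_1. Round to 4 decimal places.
\hat\phi_{1} = 0.1590

The Yule-Walker equations for an AR(p) process read, in matrix form,
  Gamma_p phi = r_p,   with   (Gamma_p)_{ij} = gamma(|i - j|),
                       (r_p)_i = gamma(i),   i,j = 1..p.
Substitute the sample gammas (Toeplitz matrix and right-hand side of size 3):
  Gamma_p = [[6.873, 2.8892, 2.5822], [2.8892, 6.873, 2.8892], [2.5822, 2.8892, 6.873]]
  r_p     = [2.8892, 2.5822, 5.0432]
Written out (R1..R3):
  (R1) 6.873 phi_1 + 2.8892 phi_2 + 2.5822 phi_3 = 2.8892
  (R2) 2.8892 phi_1 + 6.873 phi_2 + 2.8892 phi_3 = 2.5822
  (R3) 2.5822 phi_1 + 2.8892 phi_2 + 6.873 phi_3 = 5.0432
Gaussian elimination:
  R2 <- R2 - (2.8892/6.873) R1 = R2 - (0.42037) R1:  5.658468 phi_2 + 1.803722 phi_3 = 1.367668
  R3 <- R3 - (2.5822/6.873) R1 = R3 - (0.375702) R1:  1.803722 phi_2 + 5.902862 phi_3 = 3.957722
  R3 <- R3 - (1.803722/5.658468) R2 = R3 - (0.318765) R2:  5.327899 phi_3 = 3.521757
Back-substitution:
  phi_hat_3 = 3.521757 / 5.327899 = 0.661003
  phi_hat_2 = (1.367668 - (1.803722)(0.661003)) / 5.658468 = 0.030998
  phi_hat_1 = (2.8892 - (2.8892)(0.030998) - (2.5822)(0.661003)) / 6.873 = 0.158999
So phi_hat = [0.1590, 0.0310, 0.6610].
Therefore phi_hat_1 = 0.1590.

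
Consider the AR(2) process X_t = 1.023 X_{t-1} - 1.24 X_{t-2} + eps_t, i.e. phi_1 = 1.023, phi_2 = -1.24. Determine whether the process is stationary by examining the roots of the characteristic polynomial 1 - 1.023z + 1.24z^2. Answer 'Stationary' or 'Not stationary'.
\text{Not stationary}

The AR(p) characteristic polynomial is P(z) = 1 - 1.023z + 1.24z^2.
Stationarity requires all roots to lie outside the unit circle, i.e. |z| > 1 for every root.
Set 1 + (-1.023) z + (1.24) z^2 = 0, i.e. a z^2 + b z + c = 0 with a = 1.24, b = -1.023, c = 1.
Discriminant D = b^2 - 4ac = (-1.023)^2 - 4*(1.24)*1 = 1.046529 - (4.96) = -3.913471.
D < 0, so the roots are the complex-conjugate pair z = (-b +/- i sqrt(-D)) / (2a) = 0.4125 +/- 0.7977i.
For a conjugate pair |z|^2 = z * conj(z) = (product of roots) = c/a = 1/(1.24) = 0.806452, so |z| = sqrt(0.806452) = 0.898 for both roots.
Moduli of all roots: 0.8980, 0.8980.
All moduli strictly greater than 1? No.
Verdict: Not stationary.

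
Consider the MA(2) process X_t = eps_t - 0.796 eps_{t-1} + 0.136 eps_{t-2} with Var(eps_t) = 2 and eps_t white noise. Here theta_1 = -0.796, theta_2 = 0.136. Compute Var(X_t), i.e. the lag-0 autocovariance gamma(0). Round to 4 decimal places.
\gamma(0) = 3.3042

For an MA(q) process X_t = eps_t + sum_i theta_i eps_{t-i} with
Var(eps_t) = sigma^2, the variance is
  gamma(0) = sigma^2 * (1 + sum_i theta_i^2).
  sum_i theta_i^2 = (-0.796)^2 + (0.136)^2 = 0.633616 + 0.018496 = 0.652112.
  gamma(0) = 2 * (1 + 0.652112) = 2 * 1.652112 = 3.304224, which rounds to 3.3042.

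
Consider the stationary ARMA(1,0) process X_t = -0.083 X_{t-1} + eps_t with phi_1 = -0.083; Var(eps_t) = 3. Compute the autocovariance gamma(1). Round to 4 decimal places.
\gamma(1) = -0.2507

Multiply the model equation by X_{t-k} and take expectations. With theta_0 = psi_0 = 1 and psi_j the MA(infinity) weights, this gives
  gamma(k) - sum_i phi_i gamma(k-i) = c_k,
  c_k = sigma^2 * sum_{j=k..q} theta_j psi_{j-k}   (c_k = 0 for k > q),
using gamma(-m) = gamma(m).
Pure AR (q = 0): c_0 = sigma^2 = 3, c_k = 0 for k >= 1.
Equations for k = 0 and k = 1 (AR order 1):
  gamma(0) = phi_1 gamma(1) + c_0
  gamma(1) = phi_1 gamma(0) + c_1
Substituting the second into the first: gamma(0) (1 - phi_1^2) = c_0 + phi_1 c_1, so
  gamma(0) = c_0 / (1 - phi_1^2) = 3 / (1 - (-0.083)^2) = 3 / 0.993111 = 3.02081.
  gamma(1) = phi_1 gamma(0) = (-0.083)(3.02081) = -0.250727.
Therefore gamma(1) = -0.2507 (to 4 decimal places).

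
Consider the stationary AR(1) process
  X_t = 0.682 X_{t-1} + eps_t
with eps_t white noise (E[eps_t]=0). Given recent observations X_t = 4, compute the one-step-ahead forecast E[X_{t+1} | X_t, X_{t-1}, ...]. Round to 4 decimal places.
E[X_{t+1} \mid \mathcal F_t] = 2.7280

For an AR(p) model X_t = c + sum_i phi_i X_{t-i} + eps_t, the
one-step-ahead conditional mean is
  E[X_{t+1} | X_t, ...] = c + sum_i phi_i X_{t+1-i}.
Substitute known values:
  E[X_{t+1} | ...] = (0.682) * (4)
                   = 2.7280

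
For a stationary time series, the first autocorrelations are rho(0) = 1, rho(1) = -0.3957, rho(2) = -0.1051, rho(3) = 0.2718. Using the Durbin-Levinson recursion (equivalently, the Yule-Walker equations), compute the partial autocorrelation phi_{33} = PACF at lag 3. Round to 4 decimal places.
\phi_{33} = 0.1240

The PACF at lag k is phi_{kk}, the last component of the solution
to the Yule-Walker system G_k phi = r_k where
  (G_k)_{ij} = rho(|i - j|), (r_k)_i = rho(i), i,j = 1..k.
Equivalently, Durbin-Levinson gives phi_{kk} iteratively:
  phi_{11} = rho(1)
  phi_{kk} = [rho(k) - sum_{j=1..k-1} phi_{k-1,j} rho(k-j)]
            / [1 - sum_{j=1..k-1} phi_{k-1,j} rho(j)],
  phi_{k,j} = phi_{k-1,j} - phi_{kk} phi_{k-1,k-j},  j = 1..k-1.
Step k = 1:
  phi_11 = rho(1) = -0.3957.
Step k = 2:
  phi_22 = [rho(2) - phi_11 rho(1)] / [1 - phi_11 rho(1)] = [-0.1051 - (-0.3957)(-0.3957)] / [1 - (-0.3957)(-0.3957)]
         = -0.26167849 / 0.84342151 = -0.310258.
  Update: phi_21 = phi_11 - phi_22 phi_11 = -0.3957 - (-0.310258)(-0.3957) = -0.518469.
Step k = 3:
  phi_33 = [rho(3) - phi_21 rho(2) - phi_22 rho(1)] / [1 - phi_21 rho(1) - phi_22 rho(2)]
    numerator   = 0.2718 - (-0.518469)(-0.1051) - (-0.310258)(-0.3957) = 0.09453969
    denominator = 1 - (-0.518469)(-0.3957) - (-0.310258)(-0.1051) = 0.7622336
  phi_33 = 0.09453969 / 0.7622336 = 0.124.
Therefore phi_{33} = 0.1240.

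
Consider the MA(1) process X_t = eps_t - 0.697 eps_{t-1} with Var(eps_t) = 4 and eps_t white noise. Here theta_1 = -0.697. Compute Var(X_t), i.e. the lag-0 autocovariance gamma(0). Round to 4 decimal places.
\gamma(0) = 5.9432

For an MA(q) process X_t = eps_t + sum_i theta_i eps_{t-i} with
Var(eps_t) = sigma^2, the variance is
  gamma(0) = sigma^2 * (1 + sum_i theta_i^2).
  sum_i theta_i^2 = (-0.697)^2 = 0.485809.
  gamma(0) = 4 * (1 + 0.485809) = 4 * 1.485809 = 5.943236, which rounds to 5.9432.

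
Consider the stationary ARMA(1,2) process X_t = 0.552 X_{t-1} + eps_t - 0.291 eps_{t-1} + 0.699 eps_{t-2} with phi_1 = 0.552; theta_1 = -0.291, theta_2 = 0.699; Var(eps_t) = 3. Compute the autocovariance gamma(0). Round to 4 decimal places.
\gamma(0) = 6.2711

Multiply the model equation by X_{t-k} and take expectations. With theta_0 = psi_0 = 1 and psi_j the MA(infinity) weights, this gives
  gamma(k) - sum_i phi_i gamma(k-i) = c_k,
  c_k = sigma^2 * sum_{j=k..q} theta_j psi_{j-k}   (c_k = 0 for k > q),
using gamma(-m) = gamma(m).
psi-weights needed (psi_j = theta_j + sum_i phi_i psi_{j-i}):
  psi_1 = theta_1 + phi_1 = -0.291 + (0.552) = 0.261
  psi_2 = theta_2 + phi_1 psi_1 = 0.699 + (0.552)(0.261) = 0.843072
Right-hand sides:
  c_0 = sigma^2 (1 + theta_1 psi_1 + theta_2 psi_2) = 3 * (1 + (-0.291)(0.261) + (0.699)(0.843072)) = 3 * 1.513356 = 4.540069
  c_1 = sigma^2 (theta_1 + theta_2 psi_1) = 3 * (-0.291 + (0.699)(0.261)) = -0.325683
  c_2 = sigma^2 theta_2 = 3 * (0.699) = 2.097
Equations for k = 0 and k = 1 (AR order 1):
  gamma(0) = phi_1 gamma(1) + c_0
  gamma(1) = phi_1 gamma(0) + c_1
Substituting the second into the first: gamma(0) (1 - phi_1^2) = c_0 + phi_1 c_1, so
  gamma(0) = (c_0 + phi_1 c_1) / (1 - phi_1^2) = (4.540069 + (0.552)(-0.325683)) / (1 - (0.552)^2) = 4.360292 / 0.695296 = 6.271131.
Therefore gamma(0) = 6.2711 (to 4 decimal places).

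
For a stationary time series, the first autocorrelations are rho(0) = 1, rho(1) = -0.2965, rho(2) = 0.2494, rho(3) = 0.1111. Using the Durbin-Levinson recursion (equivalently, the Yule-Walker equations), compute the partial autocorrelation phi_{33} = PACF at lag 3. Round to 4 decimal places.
\phi_{33} = 0.2540

The PACF at lag k is phi_{kk}, the last component of the solution
to the Yule-Walker system G_k phi = r_k where
  (G_k)_{ij} = rho(|i - j|), (r_k)_i = rho(i), i,j = 1..k.
Equivalently, Durbin-Levinson gives phi_{kk} iteratively:
  phi_{11} = rho(1)
  phi_{kk} = [rho(k) - sum_{j=1..k-1} phi_{k-1,j} rho(k-j)]
            / [1 - sum_{j=1..k-1} phi_{k-1,j} rho(j)],
  phi_{k,j} = phi_{k-1,j} - phi_{kk} phi_{k-1,k-j},  j = 1..k-1.
Step k = 1:
  phi_11 = rho(1) = -0.2965.
Step k = 2:
  phi_22 = [rho(2) - phi_11 rho(1)] / [1 - phi_11 rho(1)] = [0.2494 - (-0.2965)(-0.2965)] / [1 - (-0.2965)(-0.2965)]
         = 0.16148775 / 0.91208775 = 0.177053.
  Update: phi_21 = phi_11 - phi_22 phi_11 = -0.2965 - (0.177053)(-0.2965) = -0.244004.
Step k = 3:
  phi_33 = [rho(3) - phi_21 rho(2) - phi_22 rho(1)] / [1 - phi_21 rho(1) - phi_22 rho(2)]
    numerator   = 0.1111 - (-0.244004)(0.2494) - (0.177053)(-0.2965) = 0.22445073
    denominator = 1 - (-0.244004)(-0.2965) - (0.177053)(0.2494) = 0.88349588
  phi_33 = 0.22445073 / 0.88349588 = 0.254.
Therefore phi_{33} = 0.2540.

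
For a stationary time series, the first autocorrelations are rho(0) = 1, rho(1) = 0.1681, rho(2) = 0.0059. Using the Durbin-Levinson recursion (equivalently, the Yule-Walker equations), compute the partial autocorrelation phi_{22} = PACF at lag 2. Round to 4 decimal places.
\phi_{22} = -0.0230

The PACF at lag k is phi_{kk}, the last component of the solution
to the Yule-Walker system G_k phi = r_k where
  (G_k)_{ij} = rho(|i - j|), (r_k)_i = rho(i), i,j = 1..k.
Equivalently, Durbin-Levinson gives phi_{kk} iteratively:
  phi_{11} = rho(1)
  phi_{kk} = [rho(k) - sum_{j=1..k-1} phi_{k-1,j} rho(k-j)]
            / [1 - sum_{j=1..k-1} phi_{k-1,j} rho(j)],
  phi_{k,j} = phi_{k-1,j} - phi_{kk} phi_{k-1,k-j},  j = 1..k-1.
Step k = 1:
  phi_11 = rho(1) = 0.1681.
Step k = 2:
  phi_22 = [rho(2) - phi_11 rho(1)] / [1 - phi_11 rho(1)] = [0.0059 - (0.1681)(0.1681)] / [1 - (0.1681)(0.1681)]
         = -0.02235761 / 0.97174239 = -0.023.
Therefore phi_{22} = -0.0230.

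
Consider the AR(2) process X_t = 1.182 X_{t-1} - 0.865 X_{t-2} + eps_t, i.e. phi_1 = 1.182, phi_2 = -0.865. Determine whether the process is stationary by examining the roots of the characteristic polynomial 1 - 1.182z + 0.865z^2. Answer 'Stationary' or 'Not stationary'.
\text{Stationary}

The AR(p) characteristic polynomial is P(z) = 1 - 1.182z + 0.865z^2.
Stationarity requires all roots to lie outside the unit circle, i.e. |z| > 1 for every root.
Set 1 + (-1.182) z + (0.865) z^2 = 0, i.e. a z^2 + b z + c = 0 with a = 0.865, b = -1.182, c = 1.
Discriminant D = b^2 - 4ac = (-1.182)^2 - 4*(0.865)*1 = 1.397124 - (3.46) = -2.062876.
D < 0, so the roots are the complex-conjugate pair z = (-b +/- i sqrt(-D)) / (2a) = 0.6832 +/- 0.8302i.
For a conjugate pair |z|^2 = z * conj(z) = (product of roots) = c/a = 1/(0.865) = 1.156069, so |z| = sqrt(1.156069) = 1.0752 for both roots.
Moduli of all roots: 1.0752, 1.0752.
All moduli strictly greater than 1? Yes.
Verdict: Stationary.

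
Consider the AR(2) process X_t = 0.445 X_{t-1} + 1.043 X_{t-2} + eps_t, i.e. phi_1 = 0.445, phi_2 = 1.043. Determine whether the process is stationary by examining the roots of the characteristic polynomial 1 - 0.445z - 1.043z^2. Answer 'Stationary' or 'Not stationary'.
\text{Not stationary}

The AR(p) characteristic polynomial is P(z) = 1 - 0.445z - 1.043z^2.
Stationarity requires all roots to lie outside the unit circle, i.e. |z| > 1 for every root.
Set 1 + (-0.445) z + (-1.043) z^2 = 0, i.e. a z^2 + b z + c = 0 with a = -1.043, b = -0.445, c = 1.
Discriminant D = b^2 - 4ac = (-0.445)^2 - 4*(-1.043)*1 = 0.198025 - (-4.172) = 4.370025.
D >= 0, so the roots are real: z = (-b +/- sqrt(D)) / (2a) = (0.445 +/- 2.09046) / (-2.086).
  z_1 = (0.445 + 2.09046) / (-2.086) = -1.2155,   |z_1| = 1.2155.
  z_2 = (0.445 - 2.09046) / (-2.086) = 0.7888,   |z_2| = 0.7888.
Moduli of all roots: 1.2155, 0.7888.
All moduli strictly greater than 1? No.
Verdict: Not stationary.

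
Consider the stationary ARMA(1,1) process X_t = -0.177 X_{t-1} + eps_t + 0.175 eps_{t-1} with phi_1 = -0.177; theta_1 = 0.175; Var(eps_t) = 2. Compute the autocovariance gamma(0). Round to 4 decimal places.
\gamma(0) = 2.0000

Multiply the model equation by X_{t-k} and take expectations. With theta_0 = psi_0 = 1 and psi_j the MA(infinity) weights, this gives
  gamma(k) - sum_i phi_i gamma(k-i) = c_k,
  c_k = sigma^2 * sum_{j=k..q} theta_j psi_{j-k}   (c_k = 0 for k > q),
using gamma(-m) = gamma(m).
psi-weights needed (psi_j = theta_j + sum_i phi_i psi_{j-i}):
  psi_1 = theta_1 + phi_1 = 0.175 + (-0.177) = -0.002
Right-hand sides:
  c_0 = sigma^2 (1 + theta_1 psi_1) = 2 * (1 + (0.175)(-0.002)) = 2 * 0.99965 = 1.9993
  c_1 = sigma^2 theta_1 = 2 * (0.175) = 0.35
  c_2 = 0
Equations for k = 0 and k = 1 (AR order 1):
  gamma(0) = phi_1 gamma(1) + c_0
  gamma(1) = phi_1 gamma(0) + c_1
Substituting the second into the first: gamma(0) (1 - phi_1^2) = c_0 + phi_1 c_1, so
  gamma(0) = (c_0 + phi_1 c_1) / (1 - phi_1^2) = (1.9993 + (-0.177)(0.35)) / (1 - (-0.177)^2) = 1.93735 / 0.968671 = 2.000008.
Therefore gamma(0) = 2.0000 (to 4 decimal places).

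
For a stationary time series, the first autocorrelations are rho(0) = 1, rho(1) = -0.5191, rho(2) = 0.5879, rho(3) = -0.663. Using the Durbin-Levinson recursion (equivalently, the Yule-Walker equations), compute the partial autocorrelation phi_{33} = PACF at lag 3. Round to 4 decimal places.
\phi_{33} = -0.4471

The PACF at lag k is phi_{kk}, the last component of the solution
to the Yule-Walker system G_k phi = r_k where
  (G_k)_{ij} = rho(|i - j|), (r_k)_i = rho(i), i,j = 1..k.
Equivalently, Durbin-Levinson gives phi_{kk} iteratively:
  phi_{11} = rho(1)
  phi_{kk} = [rho(k) - sum_{j=1..k-1} phi_{k-1,j} rho(k-j)]
            / [1 - sum_{j=1..k-1} phi_{k-1,j} rho(j)],
  phi_{k,j} = phi_{k-1,j} - phi_{kk} phi_{k-1,k-j},  j = 1..k-1.
Step k = 1:
  phi_11 = rho(1) = -0.5191.
Step k = 2:
  phi_22 = [rho(2) - phi_11 rho(1)] / [1 - phi_11 rho(1)] = [0.5879 - (-0.5191)(-0.5191)] / [1 - (-0.5191)(-0.5191)]
         = 0.31843519 / 0.73053519 = 0.435893.
  Update: phi_21 = phi_11 - phi_22 phi_11 = -0.5191 - (0.435893)(-0.5191) = -0.292828.
Step k = 3:
  phi_33 = [rho(3) - phi_21 rho(2) - phi_22 rho(1)] / [1 - phi_21 rho(1) - phi_22 rho(2)]
    numerator   = -0.663 - (-0.292828)(0.5879) - (0.435893)(-0.5191) = -0.26457439
    denominator = 1 - (-0.292828)(-0.5191) - (0.435893)(0.5879) = 0.59173151
  phi_33 = -0.26457439 / 0.59173151 = -0.4471.
Therefore phi_{33} = -0.4471.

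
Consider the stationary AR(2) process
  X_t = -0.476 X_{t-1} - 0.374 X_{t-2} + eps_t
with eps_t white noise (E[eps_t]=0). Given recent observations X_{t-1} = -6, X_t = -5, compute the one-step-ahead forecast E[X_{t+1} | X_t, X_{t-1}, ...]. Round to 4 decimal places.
E[X_{t+1} \mid \mathcal F_t] = 4.6240

For an AR(p) model X_t = c + sum_i phi_i X_{t-i} + eps_t, the
one-step-ahead conditional mean is
  E[X_{t+1} | X_t, ...] = c + sum_i phi_i X_{t+1-i}.
Substitute known values:
  E[X_{t+1} | ...] = (-0.476) * (-5) + (-0.374) * (-6)
                   = 4.6240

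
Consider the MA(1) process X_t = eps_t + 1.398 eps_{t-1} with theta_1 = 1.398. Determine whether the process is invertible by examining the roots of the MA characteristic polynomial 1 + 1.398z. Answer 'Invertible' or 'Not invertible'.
\text{Not invertible}

The MA(q) characteristic polynomial is P(z) = 1 + 1.398z.
Invertibility requires all roots to lie outside the unit circle, i.e. |z| > 1 for every root.
This is linear in z: 1 + (1.398) z = 0  =>  z = -1/(1.398) = -0.715308,  |z| = 0.715308.
Moduli of all roots: 0.7153.
All moduli strictly greater than 1? No.
Verdict: Not invertible.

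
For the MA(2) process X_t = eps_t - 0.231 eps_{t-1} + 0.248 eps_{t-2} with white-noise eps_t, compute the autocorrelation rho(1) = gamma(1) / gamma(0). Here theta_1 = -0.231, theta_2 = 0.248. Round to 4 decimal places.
\rho(1) = -0.2586

For an MA(q) process with theta_0 = 1, the autocovariance is
  gamma(k) = sigma^2 * sum_{i=0..q-k} theta_i * theta_{i+k},
and rho(k) = gamma(k) / gamma(0). Sigma^2 cancels.
  numerator   = (1)*(-0.231) + (-0.231)*(0.248) = -0.288288.
  denominator = (1)^2 + (-0.231)^2 + (0.248)^2 = 1.114865.
  rho(1) = -0.288288 / 1.114865 = -0.2586.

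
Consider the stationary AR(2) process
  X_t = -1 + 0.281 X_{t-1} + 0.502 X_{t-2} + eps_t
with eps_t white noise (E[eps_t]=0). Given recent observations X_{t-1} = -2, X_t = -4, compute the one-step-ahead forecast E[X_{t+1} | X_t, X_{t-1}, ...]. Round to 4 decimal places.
E[X_{t+1} \mid \mathcal F_t] = -3.1280

For an AR(p) model X_t = c + sum_i phi_i X_{t-i} + eps_t, the
one-step-ahead conditional mean is
  E[X_{t+1} | X_t, ...] = c + sum_i phi_i X_{t+1-i}.
Substitute known values:
  E[X_{t+1} | ...] = -1 + (0.281) * (-4) + (0.502) * (-2)
                   = -3.1280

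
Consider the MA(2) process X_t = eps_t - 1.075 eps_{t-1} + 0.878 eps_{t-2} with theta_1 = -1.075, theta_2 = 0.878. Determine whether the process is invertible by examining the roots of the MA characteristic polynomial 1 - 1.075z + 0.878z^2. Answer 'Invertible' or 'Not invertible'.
\text{Invertible}

The MA(q) characteristic polynomial is P(z) = 1 - 1.075z + 0.878z^2.
Invertibility requires all roots to lie outside the unit circle, i.e. |z| > 1 for every root.
Set 1 + (-1.075) z + (0.878) z^2 = 0, i.e. a z^2 + b z + c = 0 with a = 0.878, b = -1.075, c = 1.
Discriminant D = b^2 - 4ac = (-1.075)^2 - 4*(0.878)*1 = 1.155625 - (3.512) = -2.356375.
D < 0, so the roots are the complex-conjugate pair z = (-b +/- i sqrt(-D)) / (2a) = 0.6122 +/- 0.8742i.
For a conjugate pair |z|^2 = z * conj(z) = (product of roots) = c/a = 1/(0.878) = 1.138952, so |z| = sqrt(1.138952) = 1.0672 for both roots.
Moduli of all roots: 1.0672, 1.0672.
All moduli strictly greater than 1? Yes.
Verdict: Invertible.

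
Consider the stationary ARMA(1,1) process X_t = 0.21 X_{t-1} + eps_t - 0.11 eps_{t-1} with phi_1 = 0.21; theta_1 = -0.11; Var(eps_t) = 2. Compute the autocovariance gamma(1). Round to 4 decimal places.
\gamma(1) = 0.2044

Multiply the model equation by X_{t-k} and take expectations. With theta_0 = psi_0 = 1 and psi_j the MA(infinity) weights, this gives
  gamma(k) - sum_i phi_i gamma(k-i) = c_k,
  c_k = sigma^2 * sum_{j=k..q} theta_j psi_{j-k}   (c_k = 0 for k > q),
using gamma(-m) = gamma(m).
psi-weights needed (psi_j = theta_j + sum_i phi_i psi_{j-i}):
  psi_1 = theta_1 + phi_1 = -0.11 + (0.21) = 0.1
Right-hand sides:
  c_0 = sigma^2 (1 + theta_1 psi_1) = 2 * (1 + (-0.11)(0.1)) = 2 * 0.989 = 1.978
  c_1 = sigma^2 theta_1 = 2 * (-0.11) = -0.22
  c_2 = 0
Equations for k = 0 and k = 1 (AR order 1):
  gamma(0) = phi_1 gamma(1) + c_0
  gamma(1) = phi_1 gamma(0) + c_1
Substituting the second into the first: gamma(0) (1 - phi_1^2) = c_0 + phi_1 c_1, so
  gamma(0) = (c_0 + phi_1 c_1) / (1 - phi_1^2) = (1.978 + (0.21)(-0.22)) / (1 - (0.21)^2) = 1.9318 / 0.9559 = 2.020923.
  gamma(1) = phi_1 gamma(0) + c_1 = (0.21)(2.020923) + (-0.22) = 0.204394.
Therefore gamma(1) = 0.2044 (to 4 decimal places).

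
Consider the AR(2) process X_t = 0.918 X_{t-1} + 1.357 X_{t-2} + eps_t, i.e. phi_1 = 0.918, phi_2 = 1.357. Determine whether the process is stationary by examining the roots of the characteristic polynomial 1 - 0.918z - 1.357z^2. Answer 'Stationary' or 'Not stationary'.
\text{Not stationary}

The AR(p) characteristic polynomial is P(z) = 1 - 0.918z - 1.357z^2.
Stationarity requires all roots to lie outside the unit circle, i.e. |z| > 1 for every root.
Set 1 + (-0.918) z + (-1.357) z^2 = 0, i.e. a z^2 + b z + c = 0 with a = -1.357, b = -0.918, c = 1.
Discriminant D = b^2 - 4ac = (-0.918)^2 - 4*(-1.357)*1 = 0.842724 - (-5.428) = 6.270724.
D >= 0, so the roots are real: z = (-b +/- sqrt(D)) / (2a) = (0.918 +/- 2.504141) / (-2.714).
  z_1 = (0.918 + 2.504141) / (-2.714) = -1.2609,   |z_1| = 1.2609.
  z_2 = (0.918 - 2.504141) / (-2.714) = 0.5844,   |z_2| = 0.5844.
Moduli of all roots: 1.2609, 0.5844.
All moduli strictly greater than 1? No.
Verdict: Not stationary.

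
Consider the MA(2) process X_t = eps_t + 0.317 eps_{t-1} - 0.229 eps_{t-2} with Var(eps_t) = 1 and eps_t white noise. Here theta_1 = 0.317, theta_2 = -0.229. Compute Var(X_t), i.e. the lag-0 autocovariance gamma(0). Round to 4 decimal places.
\gamma(0) = 1.1529

For an MA(q) process X_t = eps_t + sum_i theta_i eps_{t-i} with
Var(eps_t) = sigma^2, the variance is
  gamma(0) = sigma^2 * (1 + sum_i theta_i^2).
  sum_i theta_i^2 = (0.317)^2 + (-0.229)^2 = 0.100489 + 0.052441 = 0.15293.
  gamma(0) = 1 * (1 + 0.15293) = 1 * 1.15293 = 1.15293, which rounds to 1.1529.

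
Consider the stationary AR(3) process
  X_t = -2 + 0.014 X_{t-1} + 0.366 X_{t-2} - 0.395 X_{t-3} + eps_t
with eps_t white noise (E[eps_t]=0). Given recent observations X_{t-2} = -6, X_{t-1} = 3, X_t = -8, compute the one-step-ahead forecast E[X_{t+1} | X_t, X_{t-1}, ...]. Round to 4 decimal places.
E[X_{t+1} \mid \mathcal F_t] = 1.3560

For an AR(p) model X_t = c + sum_i phi_i X_{t-i} + eps_t, the
one-step-ahead conditional mean is
  E[X_{t+1} | X_t, ...] = c + sum_i phi_i X_{t+1-i}.
Substitute known values:
  E[X_{t+1} | ...] = -2 + (0.014) * (-8) + (0.366) * (3) + (-0.395) * (-6)
                   = 1.3560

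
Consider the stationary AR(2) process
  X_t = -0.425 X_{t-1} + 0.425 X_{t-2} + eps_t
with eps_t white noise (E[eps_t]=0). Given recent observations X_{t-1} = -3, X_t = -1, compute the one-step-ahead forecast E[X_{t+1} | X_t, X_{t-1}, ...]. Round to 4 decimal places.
E[X_{t+1} \mid \mathcal F_t] = -0.8500

For an AR(p) model X_t = c + sum_i phi_i X_{t-i} + eps_t, the
one-step-ahead conditional mean is
  E[X_{t+1} | X_t, ...] = c + sum_i phi_i X_{t+1-i}.
Substitute known values:
  E[X_{t+1} | ...] = (-0.425) * (-1) + (0.425) * (-3)
                   = -0.8500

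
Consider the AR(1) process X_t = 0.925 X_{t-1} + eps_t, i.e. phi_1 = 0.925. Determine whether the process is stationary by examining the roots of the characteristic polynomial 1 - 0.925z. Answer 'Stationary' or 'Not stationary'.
\text{Stationary}

The AR(p) characteristic polynomial is P(z) = 1 - 0.925z.
Stationarity requires all roots to lie outside the unit circle, i.e. |z| > 1 for every root.
This is linear in z: 1 + (-0.925) z = 0  =>  z = -1/(-0.925) = 1.081081,  |z| = 1.081081.
Moduli of all roots: 1.0811.
All moduli strictly greater than 1? Yes.
Verdict: Stationary.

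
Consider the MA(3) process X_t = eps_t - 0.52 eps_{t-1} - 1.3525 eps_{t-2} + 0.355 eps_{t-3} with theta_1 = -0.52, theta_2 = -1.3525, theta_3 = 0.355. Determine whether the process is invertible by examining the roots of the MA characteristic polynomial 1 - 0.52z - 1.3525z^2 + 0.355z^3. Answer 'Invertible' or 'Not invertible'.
\text{Not invertible}

The MA(q) characteristic polynomial is P(z) = 1 - 0.52z - 1.3525z^2 + 0.355z^3.
Invertibility requires all roots to lie outside the unit circle, i.e. |z| > 1 for every root.
Degree 3: look for a simple real root z0 first, then factor out (1 - z/z0) and solve the remaining quadratic.
Testing z0 = 4: P(4) = 1 + (-0.52)(4) + (-1.3525)(4)^2 + (0.355)(4)^3
  = 1 + (-2.08) + (-21.64) + (22.72) = 0.  So z_0 = 4 is a root, |z_0| = 4.
Divide out the factor (1 - 0.25 z) = (1 - z/z0) (since 1/z0 = 0.25):
  P(z) = (1 - 0.25 z)(1 + (-0.27) z + (-1.42) z^2)
  [check: z-coef -0.27 - (0.25) = -0.52; z^2-coef -1.42 - (0.25)(-0.27) = -1.3525; z^3-coef -(0.25)(-1.42) = 0.355.]
Remaining roots from the quadratic factor 1 + (-0.27) z + (-1.42) z^2:
  Set 1 + (-0.27) z + (-1.42) z^2 = 0, i.e. a z^2 + b z + c = 0 with a = -1.42, b = -0.27, c = 1.
  Discriminant D = b^2 - 4ac = (-0.27)^2 - 4*(-1.42)*1 = 0.0729 - (-5.68) = 5.7529.
  D >= 0, so the roots are real: z = (-b +/- sqrt(D)) / (2a) = (0.27 +/- 2.39852) / (-2.84).
    z_1 = (0.27 + 2.39852) / (-2.84) = -0.9396,   |z_1| = 0.9396.
    z_2 = (0.27 - 2.39852) / (-2.84) = 0.7495,   |z_2| = 0.7495.
Moduli of all roots: 4.0000, 0.9396, 0.7495.
All moduli strictly greater than 1? No.
Verdict: Not invertible.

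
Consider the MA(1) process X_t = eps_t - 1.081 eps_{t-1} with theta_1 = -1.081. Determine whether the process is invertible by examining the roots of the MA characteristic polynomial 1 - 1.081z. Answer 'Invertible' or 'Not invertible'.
\text{Not invertible}

The MA(q) characteristic polynomial is P(z) = 1 - 1.081z.
Invertibility requires all roots to lie outside the unit circle, i.e. |z| > 1 for every root.
This is linear in z: 1 + (-1.081) z = 0  =>  z = -1/(-1.081) = 0.925069,  |z| = 0.925069.
Moduli of all roots: 0.9251.
All moduli strictly greater than 1? No.
Verdict: Not invertible.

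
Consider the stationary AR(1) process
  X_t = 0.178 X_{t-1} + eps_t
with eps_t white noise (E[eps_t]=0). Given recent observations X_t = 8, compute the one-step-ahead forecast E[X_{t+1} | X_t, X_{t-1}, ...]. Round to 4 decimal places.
E[X_{t+1} \mid \mathcal F_t] = 1.4240

For an AR(p) model X_t = c + sum_i phi_i X_{t-i} + eps_t, the
one-step-ahead conditional mean is
  E[X_{t+1} | X_t, ...] = c + sum_i phi_i X_{t+1-i}.
Substitute known values:
  E[X_{t+1} | ...] = (0.178) * (8)
                   = 1.4240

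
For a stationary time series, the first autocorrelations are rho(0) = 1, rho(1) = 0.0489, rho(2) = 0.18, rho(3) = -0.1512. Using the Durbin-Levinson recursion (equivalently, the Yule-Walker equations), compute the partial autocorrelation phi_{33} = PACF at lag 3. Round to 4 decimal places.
\phi_{33} = -0.1730

The PACF at lag k is phi_{kk}, the last component of the solution
to the Yule-Walker system G_k phi = r_k where
  (G_k)_{ij} = rho(|i - j|), (r_k)_i = rho(i), i,j = 1..k.
Equivalently, Durbin-Levinson gives phi_{kk} iteratively:
  phi_{11} = rho(1)
  phi_{kk} = [rho(k) - sum_{j=1..k-1} phi_{k-1,j} rho(k-j)]
            / [1 - sum_{j=1..k-1} phi_{k-1,j} rho(j)],
  phi_{k,j} = phi_{k-1,j} - phi_{kk} phi_{k-1,k-j},  j = 1..k-1.
Step k = 1:
  phi_11 = rho(1) = 0.0489.
Step k = 2:
  phi_22 = [rho(2) - phi_11 rho(1)] / [1 - phi_11 rho(1)] = [0.18 - (0.0489)(0.0489)] / [1 - (0.0489)(0.0489)]
         = 0.17760879 / 0.99760879 = 0.178035.
  Update: phi_21 = phi_11 - phi_22 phi_11 = 0.0489 - (0.178035)(0.0489) = 0.040194.
Step k = 3:
  phi_33 = [rho(3) - phi_21 rho(2) - phi_22 rho(1)] / [1 - phi_21 rho(1) - phi_22 rho(2)]
    numerator   = -0.1512 - (0.040194)(0.18) - (0.178035)(0.0489) = -0.16714083
    denominator = 1 - (0.040194)(0.0489) - (0.178035)(0.18) = 0.9659883
  phi_33 = -0.16714083 / 0.9659883 = -0.173.
Therefore phi_{33} = -0.1730.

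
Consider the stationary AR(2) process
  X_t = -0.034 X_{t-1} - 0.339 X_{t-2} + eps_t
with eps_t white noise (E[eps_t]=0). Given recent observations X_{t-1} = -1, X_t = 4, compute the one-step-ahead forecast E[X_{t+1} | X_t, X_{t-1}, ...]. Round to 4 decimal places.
E[X_{t+1} \mid \mathcal F_t] = 0.2030

For an AR(p) model X_t = c + sum_i phi_i X_{t-i} + eps_t, the
one-step-ahead conditional mean is
  E[X_{t+1} | X_t, ...] = c + sum_i phi_i X_{t+1-i}.
Substitute known values:
  E[X_{t+1} | ...] = (-0.034) * (4) + (-0.339) * (-1)
                   = 0.2030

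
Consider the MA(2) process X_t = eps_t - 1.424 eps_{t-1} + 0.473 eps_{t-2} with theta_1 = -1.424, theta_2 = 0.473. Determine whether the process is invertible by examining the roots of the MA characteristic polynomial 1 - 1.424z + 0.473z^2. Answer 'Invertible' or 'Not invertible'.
\text{Invertible}

The MA(q) characteristic polynomial is P(z) = 1 - 1.424z + 0.473z^2.
Invertibility requires all roots to lie outside the unit circle, i.e. |z| > 1 for every root.
Set 1 + (-1.424) z + (0.473) z^2 = 0, i.e. a z^2 + b z + c = 0 with a = 0.473, b = -1.424, c = 1.
Discriminant D = b^2 - 4ac = (-1.424)^2 - 4*(0.473)*1 = 2.027776 - (1.892) = 0.135776.
D >= 0, so the roots are real: z = (-b +/- sqrt(D)) / (2a) = (1.424 +/- 0.368478) / (0.946).
  z_1 = (1.424 + 0.368478) / (0.946) = 1.8948,   |z_1| = 1.8948.
  z_2 = (1.424 - 0.368478) / (0.946) = 1.1158,   |z_2| = 1.1158.
Moduli of all roots: 1.8948, 1.1158.
All moduli strictly greater than 1? Yes.
Verdict: Invertible.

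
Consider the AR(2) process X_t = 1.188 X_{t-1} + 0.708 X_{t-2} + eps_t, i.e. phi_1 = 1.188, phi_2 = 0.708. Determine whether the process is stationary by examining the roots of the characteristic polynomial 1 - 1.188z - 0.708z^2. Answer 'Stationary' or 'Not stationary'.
\text{Not stationary}

The AR(p) characteristic polynomial is P(z) = 1 - 1.188z - 0.708z^2.
Stationarity requires all roots to lie outside the unit circle, i.e. |z| > 1 for every root.
Set 1 + (-1.188) z + (-0.708) z^2 = 0, i.e. a z^2 + b z + c = 0 with a = -0.708, b = -1.188, c = 1.
Discriminant D = b^2 - 4ac = (-1.188)^2 - 4*(-0.708)*1 = 1.411344 - (-2.832) = 4.243344.
D >= 0, so the roots are real: z = (-b +/- sqrt(D)) / (2a) = (1.188 +/- 2.059938) / (-1.416).
  z_1 = (1.188 + 2.059938) / (-1.416) = -2.2937,   |z_1| = 2.2937.
  z_2 = (1.188 - 2.059938) / (-1.416) = 0.6158,   |z_2| = 0.6158.
Moduli of all roots: 2.2937, 0.6158.
All moduli strictly greater than 1? No.
Verdict: Not stationary.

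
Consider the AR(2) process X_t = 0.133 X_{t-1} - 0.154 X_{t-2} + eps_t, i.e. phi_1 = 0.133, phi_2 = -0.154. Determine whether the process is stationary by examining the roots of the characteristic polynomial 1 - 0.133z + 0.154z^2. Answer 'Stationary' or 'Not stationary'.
\text{Stationary}

The AR(p) characteristic polynomial is P(z) = 1 - 0.133z + 0.154z^2.
Stationarity requires all roots to lie outside the unit circle, i.e. |z| > 1 for every root.
Set 1 + (-0.133) z + (0.154) z^2 = 0, i.e. a z^2 + b z + c = 0 with a = 0.154, b = -0.133, c = 1.
Discriminant D = b^2 - 4ac = (-0.133)^2 - 4*(0.154)*1 = 0.017689 - (0.616) = -0.598311.
D < 0, so the roots are the complex-conjugate pair z = (-b +/- i sqrt(-D)) / (2a) = 0.4318 +/- 2.5114i.
For a conjugate pair |z|^2 = z * conj(z) = (product of roots) = c/a = 1/(0.154) = 6.493506, so |z| = sqrt(6.493506) = 2.5482 for both roots.
Moduli of all roots: 2.5482, 2.5482.
All moduli strictly greater than 1? Yes.
Verdict: Stationary.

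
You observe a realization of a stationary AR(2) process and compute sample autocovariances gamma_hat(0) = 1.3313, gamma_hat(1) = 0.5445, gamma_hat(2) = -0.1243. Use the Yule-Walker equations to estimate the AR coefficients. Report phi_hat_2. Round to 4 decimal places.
\hat\phi_{2} = -0.3130

The Yule-Walker equations for an AR(p) process read, in matrix form,
  Gamma_p phi = r_p,   with   (Gamma_p)_{ij} = gamma(|i - j|),
                       (r_p)_i = gamma(i),   i,j = 1..p.
Substitute the sample gammas (Toeplitz matrix and right-hand side of size 2):
  Gamma_p = [[1.3313, 0.5445], [0.5445, 1.3313]]
  r_p     = [0.5445, -0.1243]
Written out:
  1.3313 phi_1 + 0.5445 phi_2 = 0.5445
  0.5445 phi_1 + 1.3313 phi_2 = -0.1243
Solve by Cramer's rule:
  det = gamma(0)^2 - gamma(1)^2 = (1.3313)^2 - (0.5445)^2 = 1.77235969 - 0.29648025 = 1.47587944
  phi_hat_1 = [gamma(1) gamma(0) - gamma(1) gamma(2)] / det = [(0.5445)(1.3313) - (0.5445)(-0.1243)] / 1.47587944 = 0.7925742 / 1.47587944 = 0.537
  phi_hat_2 = [gamma(0) gamma(2) - gamma(1)^2] / det = [(1.3313)(-0.1243) - (0.5445)^2] / 1.47587944 = -0.46196084 / 1.47587944 = -0.313
So phi_hat = [0.5370, -0.3130].
Therefore phi_hat_2 = -0.3130.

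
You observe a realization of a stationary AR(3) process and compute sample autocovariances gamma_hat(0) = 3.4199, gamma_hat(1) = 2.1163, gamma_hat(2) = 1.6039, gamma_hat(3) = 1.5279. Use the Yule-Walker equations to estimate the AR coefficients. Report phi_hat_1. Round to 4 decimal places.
\hat\phi_{1} = 0.5070

The Yule-Walker equations for an AR(p) process read, in matrix form,
  Gamma_p phi = r_p,   with   (Gamma_p)_{ij} = gamma(|i - j|),
                       (r_p)_i = gamma(i),   i,j = 1..p.
Substitute the sample gammas (Toeplitz matrix and right-hand side of size 3):
  Gamma_p = [[3.4199, 2.1163, 1.6039], [2.1163, 3.4199, 2.1163], [1.6039, 2.1163, 3.4199]]
  r_p     = [2.1163, 1.6039, 1.5279]
Written out (R1..R3):
  (R1) 3.4199 phi_1 + 2.1163 phi_2 + 1.6039 phi_3 = 2.1163
  (R2) 2.1163 phi_1 + 3.4199 phi_2 + 2.1163 phi_3 = 1.6039
  (R3) 1.6039 phi_1 + 2.1163 phi_2 + 3.4199 phi_3 = 1.5279
Gaussian elimination:
  R2 <- R2 - (2.1163/3.4199) R1 = R2 - (0.618819) R1:  2.110293 phi_2 + 1.123776 phi_3 = 0.294293
  R3 <- R3 - (1.6039/3.4199) R1 = R3 - (0.46899) R1:  1.123776 phi_2 + 2.667686 phi_3 = 0.535376
  R3 <- R3 - (1.123776/2.110293) R2 = R3 - (0.532521) R2:  2.069252 phi_3 = 0.378659
Back-substitution:
  phi_hat_3 = 0.378659 / 2.069252 = 0.182993
  phi_hat_2 = (0.294293 - (1.123776)(0.182993)) / 2.110293 = 0.042008
  phi_hat_1 = (2.1163 - (2.1163)(0.042008) - (1.6039)(0.182993)) / 3.4199 = 0.507002
So phi_hat = [0.5070, 0.0420, 0.1830].
Therefore phi_hat_1 = 0.5070.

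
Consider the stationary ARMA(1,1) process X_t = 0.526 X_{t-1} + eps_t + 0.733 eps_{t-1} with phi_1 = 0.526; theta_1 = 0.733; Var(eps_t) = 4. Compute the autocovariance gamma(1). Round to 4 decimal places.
\gamma(1) = 9.6467

Multiply the model equation by X_{t-k} and take expectations. With theta_0 = psi_0 = 1 and psi_j the MA(infinity) weights, this gives
  gamma(k) - sum_i phi_i gamma(k-i) = c_k,
  c_k = sigma^2 * sum_{j=k..q} theta_j psi_{j-k}   (c_k = 0 for k > q),
using gamma(-m) = gamma(m).
psi-weights needed (psi_j = theta_j + sum_i phi_i psi_{j-i}):
  psi_1 = theta_1 + phi_1 = 0.733 + (0.526) = 1.259
Right-hand sides:
  c_0 = sigma^2 (1 + theta_1 psi_1) = 4 * (1 + (0.733)(1.259)) = 4 * 1.922847 = 7.691388
  c_1 = sigma^2 theta_1 = 4 * (0.733) = 2.932
  c_2 = 0
Equations for k = 0 and k = 1 (AR order 1):
  gamma(0) = phi_1 gamma(1) + c_0
  gamma(1) = phi_1 gamma(0) + c_1
Substituting the second into the first: gamma(0) (1 - phi_1^2) = c_0 + phi_1 c_1, so
  gamma(0) = (c_0 + phi_1 c_1) / (1 - phi_1^2) = (7.691388 + (0.526)(2.932)) / (1 - (0.526)^2) = 9.23362 / 0.723324 = 12.765538.
  gamma(1) = phi_1 gamma(0) + c_1 = (0.526)(12.765538) + (2.932) = 9.646673.
Therefore gamma(1) = 9.6467 (to 4 decimal places).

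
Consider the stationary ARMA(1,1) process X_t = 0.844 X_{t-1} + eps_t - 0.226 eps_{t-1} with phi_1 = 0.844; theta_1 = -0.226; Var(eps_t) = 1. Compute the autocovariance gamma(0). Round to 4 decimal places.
\gamma(0) = 2.3277

Multiply the model equation by X_{t-k} and take expectations. With theta_0 = psi_0 = 1 and psi_j the MA(infinity) weights, this gives
  gamma(k) - sum_i phi_i gamma(k-i) = c_k,
  c_k = sigma^2 * sum_{j=k..q} theta_j psi_{j-k}   (c_k = 0 for k > q),
using gamma(-m) = gamma(m).
psi-weights needed (psi_j = theta_j + sum_i phi_i psi_{j-i}):
  psi_1 = theta_1 + phi_1 = -0.226 + (0.844) = 0.618
Right-hand sides:
  c_0 = sigma^2 (1 + theta_1 psi_1) = 1 * (1 + (-0.226)(0.618)) = 1 * 0.860332 = 0.860332
  c_1 = sigma^2 theta_1 = 1 * (-0.226) = -0.226
  c_2 = 0
Equations for k = 0 and k = 1 (AR order 1):
  gamma(0) = phi_1 gamma(1) + c_0
  gamma(1) = phi_1 gamma(0) + c_1
Substituting the second into the first: gamma(0) (1 - phi_1^2) = c_0 + phi_1 c_1, so
  gamma(0) = (c_0 + phi_1 c_1) / (1 - phi_1^2) = (0.860332 + (0.844)(-0.226)) / (1 - (0.844)^2) = 0.669588 / 0.287664 = 2.327674.
Therefore gamma(0) = 2.3277 (to 4 decimal places).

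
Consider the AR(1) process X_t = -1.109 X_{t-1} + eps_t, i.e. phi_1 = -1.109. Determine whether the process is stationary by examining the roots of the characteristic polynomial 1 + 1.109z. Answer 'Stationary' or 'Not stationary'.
\text{Not stationary}

The AR(p) characteristic polynomial is P(z) = 1 + 1.109z.
Stationarity requires all roots to lie outside the unit circle, i.e. |z| > 1 for every root.
This is linear in z: 1 + (1.109) z = 0  =>  z = -1/(1.109) = -0.901713,  |z| = 0.901713.
Moduli of all roots: 0.9017.
All moduli strictly greater than 1? No.
Verdict: Not stationary.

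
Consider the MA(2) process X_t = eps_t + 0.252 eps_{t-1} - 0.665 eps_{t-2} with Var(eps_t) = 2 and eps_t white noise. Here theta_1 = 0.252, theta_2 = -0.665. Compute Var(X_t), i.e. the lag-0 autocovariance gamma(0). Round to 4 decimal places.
\gamma(0) = 3.0115

For an MA(q) process X_t = eps_t + sum_i theta_i eps_{t-i} with
Var(eps_t) = sigma^2, the variance is
  gamma(0) = sigma^2 * (1 + sum_i theta_i^2).
  sum_i theta_i^2 = (0.252)^2 + (-0.665)^2 = 0.063504 + 0.442225 = 0.505729.
  gamma(0) = 2 * (1 + 0.505729) = 2 * 1.505729 = 3.011458, which rounds to 3.0115.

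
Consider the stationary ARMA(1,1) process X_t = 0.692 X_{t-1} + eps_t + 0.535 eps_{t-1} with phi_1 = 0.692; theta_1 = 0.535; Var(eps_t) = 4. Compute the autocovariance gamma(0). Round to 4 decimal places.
\gamma(0) = 15.5557

Multiply the model equation by X_{t-k} and take expectations. With theta_0 = psi_0 = 1 and psi_j the MA(infinity) weights, this gives
  gamma(k) - sum_i phi_i gamma(k-i) = c_k,
  c_k = sigma^2 * sum_{j=k..q} theta_j psi_{j-k}   (c_k = 0 for k > q),
using gamma(-m) = gamma(m).
psi-weights needed (psi_j = theta_j + sum_i phi_i psi_{j-i}):
  psi_1 = theta_1 + phi_1 = 0.535 + (0.692) = 1.227
Right-hand sides:
  c_0 = sigma^2 (1 + theta_1 psi_1) = 4 * (1 + (0.535)(1.227)) = 4 * 1.656445 = 6.62578
  c_1 = sigma^2 theta_1 = 4 * (0.535) = 2.14
  c_2 = 0
Equations for k = 0 and k = 1 (AR order 1):
  gamma(0) = phi_1 gamma(1) + c_0
  gamma(1) = phi_1 gamma(0) + c_1
Substituting the second into the first: gamma(0) (1 - phi_1^2) = c_0 + phi_1 c_1, so
  gamma(0) = (c_0 + phi_1 c_1) / (1 - phi_1^2) = (6.62578 + (0.692)(2.14)) / (1 - (0.692)^2) = 8.10666 / 0.521136 = 15.555747.
Therefore gamma(0) = 15.5557 (to 4 decimal places).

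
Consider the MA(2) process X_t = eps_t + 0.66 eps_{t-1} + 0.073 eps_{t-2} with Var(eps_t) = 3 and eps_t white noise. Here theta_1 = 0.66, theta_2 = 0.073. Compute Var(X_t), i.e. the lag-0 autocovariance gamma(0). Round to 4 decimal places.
\gamma(0) = 4.3228

For an MA(q) process X_t = eps_t + sum_i theta_i eps_{t-i} with
Var(eps_t) = sigma^2, the variance is
  gamma(0) = sigma^2 * (1 + sum_i theta_i^2).
  sum_i theta_i^2 = (0.66)^2 + (0.073)^2 = 0.4356 + 0.005329 = 0.440929.
  gamma(0) = 3 * (1 + 0.440929) = 3 * 1.440929 = 4.322787, which rounds to 4.3228.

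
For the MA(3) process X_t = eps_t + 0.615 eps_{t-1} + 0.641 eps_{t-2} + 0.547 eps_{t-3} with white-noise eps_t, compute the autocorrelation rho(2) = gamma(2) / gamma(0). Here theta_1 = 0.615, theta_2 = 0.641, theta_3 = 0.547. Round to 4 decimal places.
\rho(2) = 0.4680

For an MA(q) process with theta_0 = 1, the autocovariance is
  gamma(k) = sigma^2 * sum_{i=0..q-k} theta_i * theta_{i+k},
and rho(k) = gamma(k) / gamma(0). Sigma^2 cancels.
  numerator   = (1)*(0.641) + (0.615)*(0.547) = 0.977405.
  denominator = (1)^2 + (0.615)^2 + (0.641)^2 + (0.547)^2 = 2.088315.
  rho(2) = 0.977405 / 2.088315 = 0.4680.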